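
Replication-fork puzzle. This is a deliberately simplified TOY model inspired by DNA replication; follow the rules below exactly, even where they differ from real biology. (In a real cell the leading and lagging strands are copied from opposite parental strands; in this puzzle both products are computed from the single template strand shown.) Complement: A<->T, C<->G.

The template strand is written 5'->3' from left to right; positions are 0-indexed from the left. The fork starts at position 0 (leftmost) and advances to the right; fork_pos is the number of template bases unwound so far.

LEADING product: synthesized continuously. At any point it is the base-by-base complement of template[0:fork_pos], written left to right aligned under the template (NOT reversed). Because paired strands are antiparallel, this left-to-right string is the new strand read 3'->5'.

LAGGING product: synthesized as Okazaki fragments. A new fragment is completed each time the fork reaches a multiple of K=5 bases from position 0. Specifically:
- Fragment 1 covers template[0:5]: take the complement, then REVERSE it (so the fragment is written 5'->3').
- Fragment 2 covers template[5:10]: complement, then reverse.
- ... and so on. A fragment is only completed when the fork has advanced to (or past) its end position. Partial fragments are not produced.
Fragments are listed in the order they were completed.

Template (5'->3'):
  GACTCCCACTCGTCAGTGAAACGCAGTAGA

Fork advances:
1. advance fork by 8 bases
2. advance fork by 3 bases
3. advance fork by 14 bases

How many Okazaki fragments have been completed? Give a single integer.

Step 1: advance 8 -> fork_pos = 0 + 8 = 8. Reached multiple(s) of 5: 5 -> fragment 1 completed (1 total).
Step 2: advance 3 -> fork_pos = 8 + 3 = 11. Reached multiple(s) of 5: 10 -> fragment 2 completed (2 total).
Step 3: advance 14 -> fork_pos = 11 + 14 = 25. Reached multiple(s) of 5: 15, 20, 25 -> fragments 3-5 completed (5 total).
Check: final fork_pos = 25; the multiples of 5 that are <= 25 are 5..25 -> 25 // 5 = 5 completed fragment(s).

Answer: 5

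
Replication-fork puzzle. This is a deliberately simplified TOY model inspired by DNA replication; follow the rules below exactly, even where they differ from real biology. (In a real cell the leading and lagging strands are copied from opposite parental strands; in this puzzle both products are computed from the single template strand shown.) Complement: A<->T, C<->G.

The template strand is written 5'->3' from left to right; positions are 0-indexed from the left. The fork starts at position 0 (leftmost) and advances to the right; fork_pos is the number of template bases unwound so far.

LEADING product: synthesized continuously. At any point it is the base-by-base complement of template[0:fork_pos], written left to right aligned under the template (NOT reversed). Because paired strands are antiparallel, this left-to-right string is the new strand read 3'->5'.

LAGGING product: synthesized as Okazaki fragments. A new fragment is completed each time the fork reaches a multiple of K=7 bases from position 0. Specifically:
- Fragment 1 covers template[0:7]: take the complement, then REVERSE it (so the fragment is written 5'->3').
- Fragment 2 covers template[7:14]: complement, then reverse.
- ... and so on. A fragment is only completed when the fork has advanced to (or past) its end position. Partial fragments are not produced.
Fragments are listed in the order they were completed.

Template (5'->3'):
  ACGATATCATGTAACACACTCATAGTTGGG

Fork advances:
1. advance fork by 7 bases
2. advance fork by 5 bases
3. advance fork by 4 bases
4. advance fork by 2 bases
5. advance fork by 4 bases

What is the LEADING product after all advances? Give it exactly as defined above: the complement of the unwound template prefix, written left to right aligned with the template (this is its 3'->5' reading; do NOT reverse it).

Step 1: advance 7 -> fork_pos = 0 + 7 = 7.
Step 2: advance 5 -> fork_pos = 7 + 5 = 12.
Step 3: advance 4 -> fork_pos = 12 + 4 = 16.
Step 4: advance 2 -> fork_pos = 16 + 2 = 18.
Step 5: advance 4 -> fork_pos = 18 + 4 = 22.
Unwound prefix: template[0:22] = ACGATATCATGTAACACACTCA
Complement it base by base (A<->T, C<->G), keeping left-to-right order:
  [0:5] ACGAT -> TGCTA
  [5:10] ATCAT -> TAGTA
  [10:15] GTAAC -> CATTG
  [15:20] ACACT -> TGTGA
  [20:22] CA -> GT
Concatenate: TGCTATAGTACATTGTGTGAGT (length 22; written aligned with the template, i.e. 3'->5').

Answer: TGCTATAGTACATTGTGTGAGT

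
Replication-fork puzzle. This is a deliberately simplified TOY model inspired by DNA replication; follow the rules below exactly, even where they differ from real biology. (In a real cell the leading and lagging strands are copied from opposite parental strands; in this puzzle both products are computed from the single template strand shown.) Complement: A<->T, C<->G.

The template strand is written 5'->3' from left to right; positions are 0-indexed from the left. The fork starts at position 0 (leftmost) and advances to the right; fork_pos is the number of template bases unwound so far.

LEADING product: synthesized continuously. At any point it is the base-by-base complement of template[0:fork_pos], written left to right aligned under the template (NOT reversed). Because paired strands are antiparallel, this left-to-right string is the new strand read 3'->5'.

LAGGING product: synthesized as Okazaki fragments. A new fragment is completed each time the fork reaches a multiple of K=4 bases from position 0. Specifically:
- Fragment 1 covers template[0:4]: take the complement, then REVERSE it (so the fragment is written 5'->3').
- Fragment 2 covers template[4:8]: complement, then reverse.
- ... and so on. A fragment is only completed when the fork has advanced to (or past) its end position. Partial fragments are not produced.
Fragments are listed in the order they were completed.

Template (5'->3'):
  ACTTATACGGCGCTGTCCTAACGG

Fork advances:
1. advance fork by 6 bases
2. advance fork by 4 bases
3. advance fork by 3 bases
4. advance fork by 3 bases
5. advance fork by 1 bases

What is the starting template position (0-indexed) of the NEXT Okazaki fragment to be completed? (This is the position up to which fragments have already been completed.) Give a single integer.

Step 1: advance 6 -> fork_pos = 0 + 6 = 6. Reached multiple(s) of 4: 4 -> fragment 1 completed (1 total).
Step 2: advance 4 -> fork_pos = 6 + 4 = 10. Reached multiple(s) of 4: 8 -> fragment 2 completed (2 total).
Step 3: advance 3 -> fork_pos = 10 + 3 = 13. Reached multiple(s) of 4: 12 -> fragment 3 completed (3 total).
Step 4: advance 3 -> fork_pos = 13 + 3 = 16. Reached multiple(s) of 4: 16 -> fragment 4 completed (4 total).
Step 5: advance 1 -> fork_pos = 16 + 1 = 17. Next multiple of 4 is 20 (not reached); still 4 fragment(s).
4 fragment(s) completed, covering template[0:16] (4 x 4 = 16). The next fragment, fragment 5, covers template[16:20], so it starts at position 16.

Answer: 16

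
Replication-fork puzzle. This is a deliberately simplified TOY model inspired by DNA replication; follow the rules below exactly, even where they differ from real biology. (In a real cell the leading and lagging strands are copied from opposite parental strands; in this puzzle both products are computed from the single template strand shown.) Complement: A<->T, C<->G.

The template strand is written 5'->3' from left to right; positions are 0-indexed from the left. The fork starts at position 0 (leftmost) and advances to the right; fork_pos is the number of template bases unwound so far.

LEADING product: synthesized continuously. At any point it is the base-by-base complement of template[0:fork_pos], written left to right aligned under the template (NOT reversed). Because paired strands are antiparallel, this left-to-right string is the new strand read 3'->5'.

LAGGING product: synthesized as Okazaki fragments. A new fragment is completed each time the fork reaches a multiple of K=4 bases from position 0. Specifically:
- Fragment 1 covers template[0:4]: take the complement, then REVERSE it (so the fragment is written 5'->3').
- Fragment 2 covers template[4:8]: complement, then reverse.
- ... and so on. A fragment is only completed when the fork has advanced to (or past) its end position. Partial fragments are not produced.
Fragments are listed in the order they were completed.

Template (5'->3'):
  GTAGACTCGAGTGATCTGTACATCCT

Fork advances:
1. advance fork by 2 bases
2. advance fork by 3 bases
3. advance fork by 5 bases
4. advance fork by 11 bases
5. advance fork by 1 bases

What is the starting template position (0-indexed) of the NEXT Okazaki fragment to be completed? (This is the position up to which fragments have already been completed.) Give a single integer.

Step 1: advance 2 -> fork_pos = 0 + 2 = 2. Next multiple of 4 is 4 (not reached); still 0 fragment(s).
Step 2: advance 3 -> fork_pos = 2 + 3 = 5. Reached multiple(s) of 4: 4 -> fragment 1 completed (1 total).
Step 3: advance 5 -> fork_pos = 5 + 5 = 10. Reached multiple(s) of 4: 8 -> fragment 2 completed (2 total).
Step 4: advance 11 -> fork_pos = 10 + 11 = 21. Reached multiple(s) of 4: 12, 16, 20 -> fragments 3-5 completed (5 total).
Step 5: advance 1 -> fork_pos = 21 + 1 = 22. Next multiple of 4 is 24 (not reached); still 5 fragment(s).
5 fragment(s) completed, covering template[0:20] (5 x 4 = 20). The next fragment, fragment 6, covers template[20:24], so it starts at position 20.

Answer: 20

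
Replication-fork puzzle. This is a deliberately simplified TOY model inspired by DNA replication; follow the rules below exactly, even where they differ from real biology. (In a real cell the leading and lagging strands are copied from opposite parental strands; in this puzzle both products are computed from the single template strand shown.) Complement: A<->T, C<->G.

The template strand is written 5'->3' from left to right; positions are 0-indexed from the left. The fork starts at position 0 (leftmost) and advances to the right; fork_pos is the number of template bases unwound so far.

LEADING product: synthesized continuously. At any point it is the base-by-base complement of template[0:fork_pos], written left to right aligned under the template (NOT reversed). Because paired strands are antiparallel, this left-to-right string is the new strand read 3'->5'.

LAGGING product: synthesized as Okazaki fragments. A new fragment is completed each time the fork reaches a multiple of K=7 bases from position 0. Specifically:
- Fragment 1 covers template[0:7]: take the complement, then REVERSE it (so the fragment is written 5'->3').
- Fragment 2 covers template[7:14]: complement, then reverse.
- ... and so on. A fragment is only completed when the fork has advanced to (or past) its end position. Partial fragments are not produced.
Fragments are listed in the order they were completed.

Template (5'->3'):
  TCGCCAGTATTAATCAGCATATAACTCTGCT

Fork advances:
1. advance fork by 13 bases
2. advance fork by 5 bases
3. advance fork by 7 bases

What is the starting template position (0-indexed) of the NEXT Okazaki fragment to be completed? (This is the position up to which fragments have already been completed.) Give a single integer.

Answer: 21

Derivation:
Step 1: advance 13 -> fork_pos = 0 + 13 = 13. Reached multiple(s) of 7: 7 -> fragment 1 completed (1 total).
Step 2: advance 5 -> fork_pos = 13 + 5 = 18. Reached multiple(s) of 7: 14 -> fragment 2 completed (2 total).
Step 3: advance 7 -> fork_pos = 18 + 7 = 25. Reached multiple(s) of 7: 21 -> fragment 3 completed (3 total).
3 fragment(s) completed, covering template[0:21] (3 x 7 = 21). The next fragment, fragment 4, covers template[21:28], so it starts at position 21.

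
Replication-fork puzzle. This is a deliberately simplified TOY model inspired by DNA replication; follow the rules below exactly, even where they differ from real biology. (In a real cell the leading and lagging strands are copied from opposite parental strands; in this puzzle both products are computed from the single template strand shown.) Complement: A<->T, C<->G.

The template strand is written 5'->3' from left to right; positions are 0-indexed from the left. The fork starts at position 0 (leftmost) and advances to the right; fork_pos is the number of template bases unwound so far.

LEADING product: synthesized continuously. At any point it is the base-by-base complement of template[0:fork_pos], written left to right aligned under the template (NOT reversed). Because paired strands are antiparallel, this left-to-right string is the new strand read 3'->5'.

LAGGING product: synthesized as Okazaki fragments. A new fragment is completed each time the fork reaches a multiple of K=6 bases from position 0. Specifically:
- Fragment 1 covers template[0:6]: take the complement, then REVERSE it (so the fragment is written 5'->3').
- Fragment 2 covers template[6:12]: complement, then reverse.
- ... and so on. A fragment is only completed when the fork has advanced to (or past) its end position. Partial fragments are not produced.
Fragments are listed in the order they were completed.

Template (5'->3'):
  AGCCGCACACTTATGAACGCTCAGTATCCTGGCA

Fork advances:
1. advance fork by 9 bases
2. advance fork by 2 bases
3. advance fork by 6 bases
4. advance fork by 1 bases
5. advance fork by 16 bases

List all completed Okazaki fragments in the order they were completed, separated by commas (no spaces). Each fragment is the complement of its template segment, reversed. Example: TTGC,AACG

Step 1: advance 9 -> fork_pos = 0 + 9 = 9. Reached multiple(s) of 6: 6 -> fragment 1 completed (1 total).
Step 2: advance 2 -> fork_pos = 9 + 2 = 11. Next multiple of 6 is 12 (not reached); still 1 fragment(s).
Step 3: advance 6 -> fork_pos = 11 + 6 = 17. Reached multiple(s) of 6: 12 -> fragment 2 completed (2 total).
Step 4: advance 1 -> fork_pos = 17 + 1 = 18. Reached multiple(s) of 6: 18 -> fragment 3 completed (3 total).
Step 5: advance 16 -> fork_pos = 18 + 16 = 34. Reached multiple(s) of 6: 24, 30 -> fragments 4-5 completed (5 total).
Final fork_pos = 34, so 5 fragment(s) are complete. Build each: template segment -> complement -> reverse.
Fragment 1: template[0:6] = AGCCGC -> complement TCGGCG -> reversed GCGGCT
Fragment 2: template[6:12] = ACACTT -> complement TGTGAA -> reversed AAGTGT
Fragment 3: template[12:18] = ATGAAC -> complement TACTTG -> reversed GTTCAT
Fragment 4: template[18:24] = GCTCAG -> complement CGAGTC -> reversed CTGAGC
Fragment 5: template[24:30] = TATCCT -> complement ATAGGA -> reversed AGGATA

Answer: GCGGCT,AAGTGT,GTTCAT,CTGAGC,AGGATA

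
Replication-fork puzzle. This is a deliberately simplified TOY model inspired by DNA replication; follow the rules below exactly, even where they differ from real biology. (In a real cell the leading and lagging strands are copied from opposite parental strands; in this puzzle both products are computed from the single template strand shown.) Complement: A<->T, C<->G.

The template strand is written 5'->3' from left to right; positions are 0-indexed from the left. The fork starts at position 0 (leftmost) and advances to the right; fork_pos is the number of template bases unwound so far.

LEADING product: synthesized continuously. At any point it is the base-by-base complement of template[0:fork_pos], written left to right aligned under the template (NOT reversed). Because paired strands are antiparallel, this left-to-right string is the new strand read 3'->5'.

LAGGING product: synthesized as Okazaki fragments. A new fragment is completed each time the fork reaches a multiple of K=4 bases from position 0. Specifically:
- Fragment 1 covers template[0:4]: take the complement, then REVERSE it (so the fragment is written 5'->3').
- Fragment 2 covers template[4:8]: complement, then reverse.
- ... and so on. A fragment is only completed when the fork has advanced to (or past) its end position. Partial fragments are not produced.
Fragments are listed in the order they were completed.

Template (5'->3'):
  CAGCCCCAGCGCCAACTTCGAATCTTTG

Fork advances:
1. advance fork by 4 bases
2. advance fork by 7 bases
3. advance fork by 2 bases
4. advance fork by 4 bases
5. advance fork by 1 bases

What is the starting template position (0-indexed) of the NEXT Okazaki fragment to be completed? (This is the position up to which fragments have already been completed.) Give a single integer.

Step 1: advance 4 -> fork_pos = 0 + 4 = 4. Reached multiple(s) of 4: 4 -> fragment 1 completed (1 total).
Step 2: advance 7 -> fork_pos = 4 + 7 = 11. Reached multiple(s) of 4: 8 -> fragment 2 completed (2 total).
Step 3: advance 2 -> fork_pos = 11 + 2 = 13. Reached multiple(s) of 4: 12 -> fragment 3 completed (3 total).
Step 4: advance 4 -> fork_pos = 13 + 4 = 17. Reached multiple(s) of 4: 16 -> fragment 4 completed (4 total).
Step 5: advance 1 -> fork_pos = 17 + 1 = 18. Next multiple of 4 is 20 (not reached); still 4 fragment(s).
4 fragment(s) completed, covering template[0:16] (4 x 4 = 16). The next fragment, fragment 5, covers template[16:20], so it starts at position 16.

Answer: 16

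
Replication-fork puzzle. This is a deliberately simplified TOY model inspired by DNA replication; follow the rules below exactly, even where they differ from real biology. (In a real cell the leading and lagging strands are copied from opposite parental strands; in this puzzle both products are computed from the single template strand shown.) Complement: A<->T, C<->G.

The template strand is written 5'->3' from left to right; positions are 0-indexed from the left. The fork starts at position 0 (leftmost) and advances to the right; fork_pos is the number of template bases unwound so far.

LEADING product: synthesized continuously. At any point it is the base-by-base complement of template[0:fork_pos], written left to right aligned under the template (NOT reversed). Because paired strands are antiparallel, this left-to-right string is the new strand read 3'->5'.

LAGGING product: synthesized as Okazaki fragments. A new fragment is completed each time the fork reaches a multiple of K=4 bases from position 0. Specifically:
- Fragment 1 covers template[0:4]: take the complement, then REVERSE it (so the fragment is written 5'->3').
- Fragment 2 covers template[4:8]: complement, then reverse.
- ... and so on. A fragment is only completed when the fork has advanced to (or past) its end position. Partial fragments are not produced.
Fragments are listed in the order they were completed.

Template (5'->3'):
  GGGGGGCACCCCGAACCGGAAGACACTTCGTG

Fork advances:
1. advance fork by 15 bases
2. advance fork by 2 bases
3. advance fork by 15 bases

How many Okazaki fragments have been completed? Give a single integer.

Answer: 8

Derivation:
Step 1: advance 15 -> fork_pos = 0 + 15 = 15. Reached multiple(s) of 4: 4, 8, 12 -> fragments 1-3 completed (3 total).
Step 2: advance 2 -> fork_pos = 15 + 2 = 17. Reached multiple(s) of 4: 16 -> fragment 4 completed (4 total).
Step 3: advance 15 -> fork_pos = 17 + 15 = 32. Reached multiple(s) of 4: 20, 24, 28, 32 -> fragments 5-8 completed (8 total).
Check: final fork_pos = 32; the multiples of 4 that are <= 32 are 4..32 -> 32 // 4 = 8 completed fragment(s).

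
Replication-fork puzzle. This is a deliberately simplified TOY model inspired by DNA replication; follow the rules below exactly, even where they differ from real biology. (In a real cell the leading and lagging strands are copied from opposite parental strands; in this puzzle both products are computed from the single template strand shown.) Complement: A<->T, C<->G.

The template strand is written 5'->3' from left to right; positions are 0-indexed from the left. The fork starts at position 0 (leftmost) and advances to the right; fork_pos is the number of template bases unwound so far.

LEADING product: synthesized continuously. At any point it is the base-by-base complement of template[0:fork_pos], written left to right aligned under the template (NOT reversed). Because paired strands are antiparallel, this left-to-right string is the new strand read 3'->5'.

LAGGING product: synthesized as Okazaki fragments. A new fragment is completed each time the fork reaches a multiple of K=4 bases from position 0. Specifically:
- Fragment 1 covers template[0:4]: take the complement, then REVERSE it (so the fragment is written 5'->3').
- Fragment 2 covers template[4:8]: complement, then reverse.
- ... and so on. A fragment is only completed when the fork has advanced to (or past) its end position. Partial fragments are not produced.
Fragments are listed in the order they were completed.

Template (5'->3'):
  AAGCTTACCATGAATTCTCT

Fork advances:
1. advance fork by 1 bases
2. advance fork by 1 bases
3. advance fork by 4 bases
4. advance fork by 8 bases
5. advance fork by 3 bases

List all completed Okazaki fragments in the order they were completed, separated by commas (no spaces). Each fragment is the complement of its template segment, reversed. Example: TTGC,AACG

Step 1: advance 1 -> fork_pos = 0 + 1 = 1. Next multiple of 4 is 4 (not reached); still 0 fragment(s).
Step 2: advance 1 -> fork_pos = 1 + 1 = 2. Next multiple of 4 is 4 (not reached); still 0 fragment(s).
Step 3: advance 4 -> fork_pos = 2 + 4 = 6. Reached multiple(s) of 4: 4 -> fragment 1 completed (1 total).
Step 4: advance 8 -> fork_pos = 6 + 8 = 14. Reached multiple(s) of 4: 8, 12 -> fragments 2-3 completed (3 total).
Step 5: advance 3 -> fork_pos = 14 + 3 = 17. Reached multiple(s) of 4: 16 -> fragment 4 completed (4 total).
Final fork_pos = 17, so 4 fragment(s) are complete. Build each: template segment -> complement -> reverse.
Fragment 1: template[0:4] = AAGC -> complement TTCG -> reversed GCTT
Fragment 2: template[4:8] = TTAC -> complement AATG -> reversed GTAA
Fragment 3: template[8:12] = CATG -> complement GTAC -> reversed CATG
Fragment 4: template[12:16] = AATT -> complement TTAA -> reversed AATT

Answer: GCTT,GTAA,CATG,AATT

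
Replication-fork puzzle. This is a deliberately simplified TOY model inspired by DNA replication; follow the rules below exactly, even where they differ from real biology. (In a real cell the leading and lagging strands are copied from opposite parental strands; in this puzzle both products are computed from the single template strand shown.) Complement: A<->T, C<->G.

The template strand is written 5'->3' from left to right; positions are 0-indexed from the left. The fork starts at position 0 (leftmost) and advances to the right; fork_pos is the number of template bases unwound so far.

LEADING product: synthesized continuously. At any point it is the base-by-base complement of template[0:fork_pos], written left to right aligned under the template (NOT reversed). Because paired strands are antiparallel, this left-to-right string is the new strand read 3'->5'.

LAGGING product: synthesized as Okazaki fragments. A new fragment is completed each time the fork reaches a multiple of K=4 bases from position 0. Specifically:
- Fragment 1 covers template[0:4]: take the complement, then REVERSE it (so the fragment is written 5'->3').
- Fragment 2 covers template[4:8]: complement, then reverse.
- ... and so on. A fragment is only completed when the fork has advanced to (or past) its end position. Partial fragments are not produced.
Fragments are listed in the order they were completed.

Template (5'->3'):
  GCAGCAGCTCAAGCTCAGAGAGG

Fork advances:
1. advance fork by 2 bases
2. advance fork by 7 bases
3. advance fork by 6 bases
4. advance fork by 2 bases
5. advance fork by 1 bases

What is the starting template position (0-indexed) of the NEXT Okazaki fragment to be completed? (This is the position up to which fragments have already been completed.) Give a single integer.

Step 1: advance 2 -> fork_pos = 0 + 2 = 2. Next multiple of 4 is 4 (not reached); still 0 fragment(s).
Step 2: advance 7 -> fork_pos = 2 + 7 = 9. Reached multiple(s) of 4: 4, 8 -> fragments 1-2 completed (2 total).
Step 3: advance 6 -> fork_pos = 9 + 6 = 15. Reached multiple(s) of 4: 12 -> fragment 3 completed (3 total).
Step 4: advance 2 -> fork_pos = 15 + 2 = 17. Reached multiple(s) of 4: 16 -> fragment 4 completed (4 total).
Step 5: advance 1 -> fork_pos = 17 + 1 = 18. Next multiple of 4 is 20 (not reached); still 4 fragment(s).
4 fragment(s) completed, covering template[0:16] (4 x 4 = 16). The next fragment, fragment 5, covers template[16:20], so it starts at position 16.

Answer: 16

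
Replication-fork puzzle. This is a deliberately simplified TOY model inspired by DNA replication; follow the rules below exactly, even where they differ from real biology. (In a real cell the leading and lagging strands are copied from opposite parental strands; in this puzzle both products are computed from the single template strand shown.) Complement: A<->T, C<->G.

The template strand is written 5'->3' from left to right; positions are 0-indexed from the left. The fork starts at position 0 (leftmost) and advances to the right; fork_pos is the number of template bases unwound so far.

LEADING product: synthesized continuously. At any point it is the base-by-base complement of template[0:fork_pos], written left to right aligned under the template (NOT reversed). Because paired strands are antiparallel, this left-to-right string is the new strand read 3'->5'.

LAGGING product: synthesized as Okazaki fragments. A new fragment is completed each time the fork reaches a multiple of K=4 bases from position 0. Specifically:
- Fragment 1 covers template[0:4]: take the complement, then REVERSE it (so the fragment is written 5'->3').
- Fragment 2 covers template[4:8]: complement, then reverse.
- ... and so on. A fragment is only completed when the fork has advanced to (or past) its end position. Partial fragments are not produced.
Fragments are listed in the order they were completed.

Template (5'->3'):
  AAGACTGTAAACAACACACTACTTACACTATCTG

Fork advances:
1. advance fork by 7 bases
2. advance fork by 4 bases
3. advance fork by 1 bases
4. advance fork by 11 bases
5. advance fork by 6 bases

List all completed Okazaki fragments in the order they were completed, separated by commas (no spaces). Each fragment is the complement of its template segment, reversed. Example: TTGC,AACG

Step 1: advance 7 -> fork_pos = 0 + 7 = 7. Reached multiple(s) of 4: 4 -> fragment 1 completed (1 total).
Step 2: advance 4 -> fork_pos = 7 + 4 = 11. Reached multiple(s) of 4: 8 -> fragment 2 completed (2 total).
Step 3: advance 1 -> fork_pos = 11 + 1 = 12. Reached multiple(s) of 4: 12 -> fragment 3 completed (3 total).
Step 4: advance 11 -> fork_pos = 12 + 11 = 23. Reached multiple(s) of 4: 16, 20 -> fragments 4-5 completed (5 total).
Step 5: advance 6 -> fork_pos = 23 + 6 = 29. Reached multiple(s) of 4: 24, 28 -> fragments 6-7 completed (7 total).
Final fork_pos = 29, so 7 fragment(s) are complete. Build each: template segment -> complement -> reverse.
Fragment 1: template[0:4] = AAGA -> complement TTCT -> reversed TCTT
Fragment 2: template[4:8] = CTGT -> complement GACA -> reversed ACAG
Fragment 3: template[8:12] = AAAC -> complement TTTG -> reversed GTTT
Fragment 4: template[12:16] = AACA -> complement TTGT -> reversed TGTT
Fragment 5: template[16:20] = CACT -> complement GTGA -> reversed AGTG
Fragment 6: template[20:24] = ACTT -> complement TGAA -> reversed AAGT
Fragment 7: template[24:28] = ACAC -> complement TGTG -> reversed GTGT

Answer: TCTT,ACAG,GTTT,TGTT,AGTG,AAGT,GTGT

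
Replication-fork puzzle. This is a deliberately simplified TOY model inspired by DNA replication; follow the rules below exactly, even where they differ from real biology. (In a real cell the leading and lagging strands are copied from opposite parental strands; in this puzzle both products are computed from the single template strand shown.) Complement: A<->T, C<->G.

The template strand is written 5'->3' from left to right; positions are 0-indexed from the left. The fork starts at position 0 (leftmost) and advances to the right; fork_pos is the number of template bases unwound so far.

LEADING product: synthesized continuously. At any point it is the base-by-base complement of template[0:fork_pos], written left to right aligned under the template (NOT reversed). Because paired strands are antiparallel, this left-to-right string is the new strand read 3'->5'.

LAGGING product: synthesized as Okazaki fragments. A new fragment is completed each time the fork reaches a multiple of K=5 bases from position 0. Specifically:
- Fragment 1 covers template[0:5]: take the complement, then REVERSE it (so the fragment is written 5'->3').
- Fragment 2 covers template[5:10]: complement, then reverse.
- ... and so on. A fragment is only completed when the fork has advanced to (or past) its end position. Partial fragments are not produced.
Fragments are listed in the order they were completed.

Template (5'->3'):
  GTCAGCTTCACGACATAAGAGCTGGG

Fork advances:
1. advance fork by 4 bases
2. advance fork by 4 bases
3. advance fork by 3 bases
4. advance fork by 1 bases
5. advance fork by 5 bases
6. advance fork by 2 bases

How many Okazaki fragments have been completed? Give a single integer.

Step 1: advance 4 -> fork_pos = 0 + 4 = 4. Next multiple of 5 is 5 (not reached); still 0 fragment(s).
Step 2: advance 4 -> fork_pos = 4 + 4 = 8. Reached multiple(s) of 5: 5 -> fragment 1 completed (1 total).
Step 3: advance 3 -> fork_pos = 8 + 3 = 11. Reached multiple(s) of 5: 10 -> fragment 2 completed (2 total).
Step 4: advance 1 -> fork_pos = 11 + 1 = 12. Next multiple of 5 is 15 (not reached); still 2 fragment(s).
Step 5: advance 5 -> fork_pos = 12 + 5 = 17. Reached multiple(s) of 5: 15 -> fragment 3 completed (3 total).
Step 6: advance 2 -> fork_pos = 17 + 2 = 19. Next multiple of 5 is 20 (not reached); still 3 fragment(s).
Check: final fork_pos = 19; the multiples of 5 that are <= 19 are 5..15 -> 19 // 5 = 3 completed fragment(s).

Answer: 3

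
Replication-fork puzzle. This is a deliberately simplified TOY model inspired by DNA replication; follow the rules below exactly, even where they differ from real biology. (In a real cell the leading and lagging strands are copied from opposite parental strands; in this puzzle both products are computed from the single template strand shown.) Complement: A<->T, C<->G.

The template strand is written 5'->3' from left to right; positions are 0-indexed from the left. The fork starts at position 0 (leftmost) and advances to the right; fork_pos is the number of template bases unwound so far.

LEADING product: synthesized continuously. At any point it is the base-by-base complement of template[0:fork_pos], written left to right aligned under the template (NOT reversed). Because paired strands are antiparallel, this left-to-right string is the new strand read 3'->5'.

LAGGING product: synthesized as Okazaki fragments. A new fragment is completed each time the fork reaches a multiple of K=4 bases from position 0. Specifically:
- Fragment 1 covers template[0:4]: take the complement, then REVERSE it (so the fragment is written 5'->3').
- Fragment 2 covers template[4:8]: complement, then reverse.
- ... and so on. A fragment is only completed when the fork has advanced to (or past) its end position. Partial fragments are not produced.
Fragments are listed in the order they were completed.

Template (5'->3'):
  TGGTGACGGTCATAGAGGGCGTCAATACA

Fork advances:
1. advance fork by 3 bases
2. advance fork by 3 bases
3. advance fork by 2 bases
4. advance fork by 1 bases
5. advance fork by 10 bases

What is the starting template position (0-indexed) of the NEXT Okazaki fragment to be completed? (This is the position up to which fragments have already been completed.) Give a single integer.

Step 1: advance 3 -> fork_pos = 0 + 3 = 3. Next multiple of 4 is 4 (not reached); still 0 fragment(s).
Step 2: advance 3 -> fork_pos = 3 + 3 = 6. Reached multiple(s) of 4: 4 -> fragment 1 completed (1 total).
Step 3: advance 2 -> fork_pos = 6 + 2 = 8. Reached multiple(s) of 4: 8 -> fragment 2 completed (2 total).
Step 4: advance 1 -> fork_pos = 8 + 1 = 9. Next multiple of 4 is 12 (not reached); still 2 fragment(s).
Step 5: advance 10 -> fork_pos = 9 + 10 = 19. Reached multiple(s) of 4: 12, 16 -> fragments 3-4 completed (4 total).
4 fragment(s) completed, covering template[0:16] (4 x 4 = 16). The next fragment, fragment 5, covers template[16:20], so it starts at position 16.

Answer: 16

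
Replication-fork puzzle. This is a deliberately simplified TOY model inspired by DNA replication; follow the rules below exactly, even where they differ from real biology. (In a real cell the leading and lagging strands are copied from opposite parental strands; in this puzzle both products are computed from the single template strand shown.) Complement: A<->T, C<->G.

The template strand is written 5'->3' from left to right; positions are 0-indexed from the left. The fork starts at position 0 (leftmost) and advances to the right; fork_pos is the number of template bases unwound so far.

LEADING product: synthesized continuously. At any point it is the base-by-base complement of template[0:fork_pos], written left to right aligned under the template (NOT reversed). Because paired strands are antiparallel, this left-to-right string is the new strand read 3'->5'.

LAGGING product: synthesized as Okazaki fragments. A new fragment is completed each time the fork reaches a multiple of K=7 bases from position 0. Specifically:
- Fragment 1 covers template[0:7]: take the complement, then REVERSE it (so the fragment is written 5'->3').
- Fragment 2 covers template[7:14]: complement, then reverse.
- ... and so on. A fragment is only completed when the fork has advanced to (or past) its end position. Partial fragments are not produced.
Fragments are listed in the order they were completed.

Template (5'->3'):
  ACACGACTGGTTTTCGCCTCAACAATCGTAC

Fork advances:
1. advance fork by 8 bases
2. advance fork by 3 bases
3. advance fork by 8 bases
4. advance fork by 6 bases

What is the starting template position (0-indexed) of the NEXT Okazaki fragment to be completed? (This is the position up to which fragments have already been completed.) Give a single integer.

Answer: 21

Derivation:
Step 1: advance 8 -> fork_pos = 0 + 8 = 8. Reached multiple(s) of 7: 7 -> fragment 1 completed (1 total).
Step 2: advance 3 -> fork_pos = 8 + 3 = 11. Next multiple of 7 is 14 (not reached); still 1 fragment(s).
Step 3: advance 8 -> fork_pos = 11 + 8 = 19. Reached multiple(s) of 7: 14 -> fragment 2 completed (2 total).
Step 4: advance 6 -> fork_pos = 19 + 6 = 25. Reached multiple(s) of 7: 21 -> fragment 3 completed (3 total).
3 fragment(s) completed, covering template[0:21] (3 x 7 = 21). The next fragment, fragment 4, covers template[21:28], so it starts at position 21.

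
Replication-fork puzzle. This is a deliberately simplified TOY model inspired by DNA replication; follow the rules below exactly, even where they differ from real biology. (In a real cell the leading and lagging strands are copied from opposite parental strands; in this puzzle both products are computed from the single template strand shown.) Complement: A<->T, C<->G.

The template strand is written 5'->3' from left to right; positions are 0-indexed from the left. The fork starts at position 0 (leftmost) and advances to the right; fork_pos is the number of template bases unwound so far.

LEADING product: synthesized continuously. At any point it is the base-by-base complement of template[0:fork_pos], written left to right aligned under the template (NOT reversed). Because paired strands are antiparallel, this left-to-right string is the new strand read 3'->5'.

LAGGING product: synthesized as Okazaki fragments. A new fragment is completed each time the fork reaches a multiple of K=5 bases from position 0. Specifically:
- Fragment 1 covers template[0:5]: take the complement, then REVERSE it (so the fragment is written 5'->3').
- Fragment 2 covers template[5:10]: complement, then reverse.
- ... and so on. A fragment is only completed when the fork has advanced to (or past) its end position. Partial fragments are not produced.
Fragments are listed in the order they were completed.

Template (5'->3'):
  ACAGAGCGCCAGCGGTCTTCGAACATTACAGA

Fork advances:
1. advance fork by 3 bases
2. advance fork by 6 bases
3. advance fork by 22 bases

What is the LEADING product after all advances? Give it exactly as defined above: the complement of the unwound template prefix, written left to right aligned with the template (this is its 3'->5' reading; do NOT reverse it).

Step 1: advance 3 -> fork_pos = 0 + 3 = 3.
Step 2: advance 6 -> fork_pos = 3 + 6 = 9.
Step 3: advance 22 -> fork_pos = 9 + 22 = 31.
Unwound prefix: template[0:31] = ACAGAGCGCCAGCGGTCTTCGAACATTACAG
Complement it base by base (A<->T, C<->G), keeping left-to-right order:
  [0:5] ACAGA -> TGTCT
  [5:10] GCGCC -> CGCGG
  [10:15] AGCGG -> TCGCC
  [15:20] TCTTC -> AGAAG
  [20:25] GAACA -> CTTGT
  [25:30] TTACA -> AATGT
  [30:31] G -> C
Concatenate: TGTCTCGCGGTCGCCAGAAGCTTGTAATGTC (length 31; written aligned with the template, i.e. 3'->5').

Answer: TGTCTCGCGGTCGCCAGAAGCTTGTAATGTC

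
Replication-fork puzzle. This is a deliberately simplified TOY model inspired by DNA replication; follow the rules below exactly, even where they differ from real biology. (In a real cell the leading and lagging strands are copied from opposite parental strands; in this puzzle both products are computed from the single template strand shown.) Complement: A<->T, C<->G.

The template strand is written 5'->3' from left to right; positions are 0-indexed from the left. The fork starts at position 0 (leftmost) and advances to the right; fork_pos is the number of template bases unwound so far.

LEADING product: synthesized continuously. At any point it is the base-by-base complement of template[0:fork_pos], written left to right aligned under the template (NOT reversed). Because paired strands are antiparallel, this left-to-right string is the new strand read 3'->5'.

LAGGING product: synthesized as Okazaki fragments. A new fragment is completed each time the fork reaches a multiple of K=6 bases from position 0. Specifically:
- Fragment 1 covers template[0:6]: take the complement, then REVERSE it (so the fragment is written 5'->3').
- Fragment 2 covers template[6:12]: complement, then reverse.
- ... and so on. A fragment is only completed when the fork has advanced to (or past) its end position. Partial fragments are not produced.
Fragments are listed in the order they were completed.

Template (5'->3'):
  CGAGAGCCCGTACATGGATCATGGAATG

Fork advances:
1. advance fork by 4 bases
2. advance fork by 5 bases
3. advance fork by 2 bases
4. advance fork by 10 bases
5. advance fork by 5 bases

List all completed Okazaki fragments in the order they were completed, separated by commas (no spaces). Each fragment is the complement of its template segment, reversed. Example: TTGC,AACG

Answer: CTCTCG,TACGGG,TCCATG,CCATGA

Derivation:
Step 1: advance 4 -> fork_pos = 0 + 4 = 4. Next multiple of 6 is 6 (not reached); still 0 fragment(s).
Step 2: advance 5 -> fork_pos = 4 + 5 = 9. Reached multiple(s) of 6: 6 -> fragment 1 completed (1 total).
Step 3: advance 2 -> fork_pos = 9 + 2 = 11. Next multiple of 6 is 12 (not reached); still 1 fragment(s).
Step 4: advance 10 -> fork_pos = 11 + 10 = 21. Reached multiple(s) of 6: 12, 18 -> fragments 2-3 completed (3 total).
Step 5: advance 5 -> fork_pos = 21 + 5 = 26. Reached multiple(s) of 6: 24 -> fragment 4 completed (4 total).
Final fork_pos = 26, so 4 fragment(s) are complete. Build each: template segment -> complement -> reverse.
Fragment 1: template[0:6] = CGAGAG -> complement GCTCTC -> reversed CTCTCG
Fragment 2: template[6:12] = CCCGTA -> complement GGGCAT -> reversed TACGGG
Fragment 3: template[12:18] = CATGGA -> complement GTACCT -> reversed TCCATG
Fragment 4: template[18:24] = TCATGG -> complement AGTACC -> reversed CCATGA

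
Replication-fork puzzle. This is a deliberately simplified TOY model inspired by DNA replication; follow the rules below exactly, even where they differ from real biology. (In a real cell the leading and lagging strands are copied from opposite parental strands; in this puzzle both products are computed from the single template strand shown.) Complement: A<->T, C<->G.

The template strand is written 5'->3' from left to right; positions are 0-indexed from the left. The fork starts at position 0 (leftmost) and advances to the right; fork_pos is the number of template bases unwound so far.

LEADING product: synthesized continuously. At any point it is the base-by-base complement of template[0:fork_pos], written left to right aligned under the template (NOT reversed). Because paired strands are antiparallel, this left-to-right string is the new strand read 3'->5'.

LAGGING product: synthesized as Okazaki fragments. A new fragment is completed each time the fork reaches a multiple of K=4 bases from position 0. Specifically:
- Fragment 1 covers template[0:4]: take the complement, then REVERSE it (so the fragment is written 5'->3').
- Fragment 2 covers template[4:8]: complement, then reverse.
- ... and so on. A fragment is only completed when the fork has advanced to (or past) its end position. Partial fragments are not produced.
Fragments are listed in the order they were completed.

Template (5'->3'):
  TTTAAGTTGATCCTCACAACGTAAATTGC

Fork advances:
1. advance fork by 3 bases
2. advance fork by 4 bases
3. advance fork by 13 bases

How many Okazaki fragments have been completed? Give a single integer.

Answer: 5

Derivation:
Step 1: advance 3 -> fork_pos = 0 + 3 = 3. Next multiple of 4 is 4 (not reached); still 0 fragment(s).
Step 2: advance 4 -> fork_pos = 3 + 4 = 7. Reached multiple(s) of 4: 4 -> fragment 1 completed (1 total).
Step 3: advance 13 -> fork_pos = 7 + 13 = 20. Reached multiple(s) of 4: 8, 12, 16, 20 -> fragments 2-5 completed (5 total).
Check: final fork_pos = 20; the multiples of 4 that are <= 20 are 4..20 -> 20 // 4 = 5 completed fragment(s).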